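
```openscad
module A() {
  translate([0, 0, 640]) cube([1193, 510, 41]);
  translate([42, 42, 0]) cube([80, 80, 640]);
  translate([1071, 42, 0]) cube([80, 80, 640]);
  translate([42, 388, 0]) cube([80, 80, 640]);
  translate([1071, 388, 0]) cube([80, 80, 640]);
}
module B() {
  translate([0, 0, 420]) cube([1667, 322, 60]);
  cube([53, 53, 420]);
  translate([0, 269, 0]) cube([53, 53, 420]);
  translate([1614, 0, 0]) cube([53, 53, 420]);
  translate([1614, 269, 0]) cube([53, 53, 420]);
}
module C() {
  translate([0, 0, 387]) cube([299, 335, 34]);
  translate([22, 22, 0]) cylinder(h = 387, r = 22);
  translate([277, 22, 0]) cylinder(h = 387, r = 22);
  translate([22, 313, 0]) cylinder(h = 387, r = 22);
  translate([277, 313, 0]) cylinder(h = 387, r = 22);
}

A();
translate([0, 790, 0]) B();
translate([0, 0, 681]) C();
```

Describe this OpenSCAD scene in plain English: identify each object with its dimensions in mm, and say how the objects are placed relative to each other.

A is a rectangular dining table. The top is 1193×510×41 mm with its upper surface at z = 681 mm. It stands on four 80×80 mm square legs, each inset 42 mm from the nearest pair of top edges, running from the floor to the underside of the top.

B is a bench: a 1667×322 mm seat slab, 60 mm thick, top at z = 480 mm, on four 53×53 mm square legs flush with the seat corners and standing on z = 0.

C is a four-legged stool. The seat is a 299×335×34 mm slab whose top surface is at z = 421 mm; four round legs, each 44 mm in diameter, run from the floor (z = 0) to the underside of the seat, each leg's axis is inset half a diameter from the nearest pair of seat edges (so the leg's bounding box is flush with the corner).

The bench is on the floor beside the table on its +y side. The stool is on top of the table.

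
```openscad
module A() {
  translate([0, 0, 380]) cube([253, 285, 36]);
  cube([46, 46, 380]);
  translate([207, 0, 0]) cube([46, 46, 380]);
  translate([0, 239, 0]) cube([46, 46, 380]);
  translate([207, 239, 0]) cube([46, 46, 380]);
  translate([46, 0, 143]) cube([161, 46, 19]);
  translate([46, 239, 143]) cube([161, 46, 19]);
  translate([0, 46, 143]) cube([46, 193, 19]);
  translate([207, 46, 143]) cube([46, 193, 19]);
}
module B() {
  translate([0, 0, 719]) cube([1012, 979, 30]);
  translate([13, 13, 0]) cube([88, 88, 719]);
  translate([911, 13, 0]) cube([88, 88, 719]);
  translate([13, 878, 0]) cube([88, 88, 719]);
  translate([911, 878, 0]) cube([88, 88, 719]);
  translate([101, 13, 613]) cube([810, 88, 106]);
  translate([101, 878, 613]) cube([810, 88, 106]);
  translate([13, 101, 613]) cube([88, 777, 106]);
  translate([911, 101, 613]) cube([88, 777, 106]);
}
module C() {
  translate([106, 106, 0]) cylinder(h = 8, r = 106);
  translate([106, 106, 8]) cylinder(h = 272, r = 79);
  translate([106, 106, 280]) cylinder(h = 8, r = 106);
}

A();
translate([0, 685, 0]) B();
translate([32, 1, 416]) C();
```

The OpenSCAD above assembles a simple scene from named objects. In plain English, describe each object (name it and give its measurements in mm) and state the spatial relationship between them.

A is a simple wooden stool: a rectangular seat 253 mm (x) by 285 mm (y), 36 mm thick, top face at z = 416 mm, on four square legs, each 46×46 mm in cross-section. The legs rest on z = 0, each flush with a corner of the seat. Four stretchers, 46 mm wide and 19 mm tall, connect adjacent legs with their undersides at z = 143 mm, each running between the inner faces of the legs it joins and aligned with the legs' outer faces on the other axis.

B is a table: top 1012 mm (x) × 979 mm (y), 30 mm thick, upper face at z = 749 mm, on four 88×88 mm square legs, each inset 13 mm from the nearest pair of top edges, running from z = 0 to the bottom of the top. Four apron rails, 88 mm thick and 106 mm tall, run between adjacent legs with their top edges flush with the underside of the top and their outer faces flush with the legs' outer faces.

C is a spool: two coaxial disc flanges of radius 106 mm and thickness 8 mm, joined by a core cylinder of radius 79 mm and height 272 mm. The lower flange rests on z = 0 and the three cylinders share a vertical axis.

The table is on the floor beside the stool on its +y side. The spool is on top of the stool.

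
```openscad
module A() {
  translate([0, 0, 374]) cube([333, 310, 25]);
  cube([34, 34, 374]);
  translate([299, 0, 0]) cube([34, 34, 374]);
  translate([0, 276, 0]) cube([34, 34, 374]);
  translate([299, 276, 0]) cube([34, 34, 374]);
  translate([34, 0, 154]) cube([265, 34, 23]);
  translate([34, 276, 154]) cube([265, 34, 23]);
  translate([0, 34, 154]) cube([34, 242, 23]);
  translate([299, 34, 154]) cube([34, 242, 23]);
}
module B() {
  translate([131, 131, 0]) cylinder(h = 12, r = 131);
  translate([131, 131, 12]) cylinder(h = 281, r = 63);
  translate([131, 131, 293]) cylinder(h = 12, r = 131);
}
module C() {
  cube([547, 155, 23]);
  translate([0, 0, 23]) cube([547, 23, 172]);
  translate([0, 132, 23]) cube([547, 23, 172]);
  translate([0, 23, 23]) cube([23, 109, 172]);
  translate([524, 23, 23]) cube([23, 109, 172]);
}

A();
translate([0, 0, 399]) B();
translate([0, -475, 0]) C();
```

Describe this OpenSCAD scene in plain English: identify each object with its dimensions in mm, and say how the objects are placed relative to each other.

A is a four-legged stool. The seat is 333×310 mm, 25 mm thick, top at z = 399 mm. It stands on four square legs, each 34×34 mm in cross-section, from z = 0 to the seat underside, each flush with a corner of the seat. Four stretchers, 34 mm wide and 23 mm tall, connect adjacent legs with their undersides at z = 154 mm, each running between the inner faces of the legs it joins and aligned with the legs' outer faces on the other axis.

B is a spool: two coaxial disc flanges of radius 131 mm and thickness 12 mm, joined by a core cylinder of radius 63 mm and height 281 mm. The lower flange rests on z = 0 and the three cylinders share a vertical axis.

C is an open-topped rectangular box: outside dimensions 547×155×195 mm, with a uniform wall and base thickness of 23 mm. The base is a full 547×155 slab on the floor; four walls sit on top of the base. The front and back walls (the −y and +y sides) span the full width; the two side walls fit between them.

The spool is on top of the stool. The open box is on the floor beside the stool on its −y side.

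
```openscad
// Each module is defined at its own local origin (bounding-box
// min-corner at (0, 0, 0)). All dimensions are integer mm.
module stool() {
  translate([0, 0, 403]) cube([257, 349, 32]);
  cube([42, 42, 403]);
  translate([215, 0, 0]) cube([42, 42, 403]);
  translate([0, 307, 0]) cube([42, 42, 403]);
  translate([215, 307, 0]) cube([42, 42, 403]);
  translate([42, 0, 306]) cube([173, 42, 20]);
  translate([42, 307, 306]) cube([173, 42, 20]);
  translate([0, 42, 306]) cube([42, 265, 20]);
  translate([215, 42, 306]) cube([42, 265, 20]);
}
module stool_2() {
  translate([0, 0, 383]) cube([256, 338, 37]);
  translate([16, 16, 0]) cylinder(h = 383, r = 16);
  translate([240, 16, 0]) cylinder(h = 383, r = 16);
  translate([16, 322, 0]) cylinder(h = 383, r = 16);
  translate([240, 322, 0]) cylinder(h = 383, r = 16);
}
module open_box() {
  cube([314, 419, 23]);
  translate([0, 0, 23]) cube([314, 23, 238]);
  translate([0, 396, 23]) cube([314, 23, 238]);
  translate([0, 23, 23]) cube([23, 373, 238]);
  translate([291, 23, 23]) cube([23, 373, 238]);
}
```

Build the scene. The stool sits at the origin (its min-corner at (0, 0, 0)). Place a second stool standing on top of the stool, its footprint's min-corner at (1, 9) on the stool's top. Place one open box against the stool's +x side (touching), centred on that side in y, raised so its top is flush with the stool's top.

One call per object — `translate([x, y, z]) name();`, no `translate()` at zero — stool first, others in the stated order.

stool();
translate([1, 9, 435]) stool_2();
translate([257, -35, 174]) open_box();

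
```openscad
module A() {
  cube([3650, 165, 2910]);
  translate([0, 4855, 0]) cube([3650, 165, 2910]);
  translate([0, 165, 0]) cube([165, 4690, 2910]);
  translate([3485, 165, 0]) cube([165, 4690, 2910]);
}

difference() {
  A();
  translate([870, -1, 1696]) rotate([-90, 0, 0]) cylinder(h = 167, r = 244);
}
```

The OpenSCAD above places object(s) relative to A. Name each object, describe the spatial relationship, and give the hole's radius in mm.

A is a house frame. The house frame has a circular hole through its front wall. The hole's radius is 244 mm.

The subtracted cylinder has r = 244 mm.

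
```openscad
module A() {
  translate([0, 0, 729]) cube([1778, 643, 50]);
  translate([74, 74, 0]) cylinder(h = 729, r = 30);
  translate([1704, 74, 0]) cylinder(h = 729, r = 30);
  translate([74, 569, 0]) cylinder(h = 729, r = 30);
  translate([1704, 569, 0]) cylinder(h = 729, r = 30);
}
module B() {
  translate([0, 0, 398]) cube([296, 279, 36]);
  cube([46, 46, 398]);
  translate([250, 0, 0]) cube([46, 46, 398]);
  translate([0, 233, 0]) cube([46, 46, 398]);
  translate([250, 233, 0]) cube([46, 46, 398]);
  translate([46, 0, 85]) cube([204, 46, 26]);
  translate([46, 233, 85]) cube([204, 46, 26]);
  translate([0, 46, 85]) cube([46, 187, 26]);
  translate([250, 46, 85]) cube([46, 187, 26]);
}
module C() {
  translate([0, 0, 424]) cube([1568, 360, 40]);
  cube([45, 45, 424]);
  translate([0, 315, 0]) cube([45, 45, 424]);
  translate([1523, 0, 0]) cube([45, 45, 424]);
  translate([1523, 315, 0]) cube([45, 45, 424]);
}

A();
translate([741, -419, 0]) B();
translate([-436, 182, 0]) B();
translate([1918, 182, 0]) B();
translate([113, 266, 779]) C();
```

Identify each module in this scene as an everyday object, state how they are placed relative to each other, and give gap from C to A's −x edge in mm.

The bench's min-x is at 113; the table's min-x is 0; gap = 113 mm.

A is a table. B is a stool. C is a bench. Three stools sit around the table at the −y, −x, +x sides. The bench is on top of the table. The gap from the bench to the table's −x edge is 113 mm.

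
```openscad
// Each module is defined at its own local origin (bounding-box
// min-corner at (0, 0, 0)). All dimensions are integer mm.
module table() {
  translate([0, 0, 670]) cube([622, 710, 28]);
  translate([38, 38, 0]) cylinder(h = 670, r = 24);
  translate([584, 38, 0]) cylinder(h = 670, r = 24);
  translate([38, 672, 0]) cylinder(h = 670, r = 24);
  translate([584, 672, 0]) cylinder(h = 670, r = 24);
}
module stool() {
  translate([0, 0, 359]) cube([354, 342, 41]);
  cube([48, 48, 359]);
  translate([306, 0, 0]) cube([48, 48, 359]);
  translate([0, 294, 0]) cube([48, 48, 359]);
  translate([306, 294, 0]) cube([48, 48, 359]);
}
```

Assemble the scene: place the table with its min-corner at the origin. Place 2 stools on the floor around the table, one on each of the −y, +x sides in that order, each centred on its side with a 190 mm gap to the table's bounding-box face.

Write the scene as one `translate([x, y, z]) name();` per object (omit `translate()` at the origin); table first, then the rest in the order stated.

table();
translate([134, -532, 0]) stool();
translate([812, 184, 0]) stool();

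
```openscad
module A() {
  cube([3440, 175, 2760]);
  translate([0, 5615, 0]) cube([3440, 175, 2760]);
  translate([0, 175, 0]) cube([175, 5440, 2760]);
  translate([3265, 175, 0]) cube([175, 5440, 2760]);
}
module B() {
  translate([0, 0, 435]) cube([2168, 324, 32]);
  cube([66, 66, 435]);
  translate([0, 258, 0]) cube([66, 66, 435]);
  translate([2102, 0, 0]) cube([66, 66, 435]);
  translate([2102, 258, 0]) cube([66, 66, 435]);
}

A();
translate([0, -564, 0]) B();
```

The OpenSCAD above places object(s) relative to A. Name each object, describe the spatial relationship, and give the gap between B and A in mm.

A is a house frame. B is a bench. The bench is on the floor beside the house frame on its −y side. The gap between the bench and the house frame is 240 mm.

The bench's nearest face is 240 mm from the house frame's −y face.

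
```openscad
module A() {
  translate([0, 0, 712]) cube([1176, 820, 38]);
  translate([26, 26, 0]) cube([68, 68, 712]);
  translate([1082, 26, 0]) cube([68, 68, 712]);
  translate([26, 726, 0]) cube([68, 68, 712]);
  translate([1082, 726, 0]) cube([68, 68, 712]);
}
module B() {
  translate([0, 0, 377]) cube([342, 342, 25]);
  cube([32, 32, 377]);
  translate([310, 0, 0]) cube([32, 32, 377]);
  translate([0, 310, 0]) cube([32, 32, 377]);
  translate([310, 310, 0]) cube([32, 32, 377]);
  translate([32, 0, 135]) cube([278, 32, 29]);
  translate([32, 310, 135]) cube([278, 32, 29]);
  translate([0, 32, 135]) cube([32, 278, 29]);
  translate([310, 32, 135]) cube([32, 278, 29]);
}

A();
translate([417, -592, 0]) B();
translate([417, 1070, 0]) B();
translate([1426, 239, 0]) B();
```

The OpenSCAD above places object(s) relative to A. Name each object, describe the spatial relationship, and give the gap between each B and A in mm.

A is a table. B is a stool. Three stools sit around the table at the −y, +y, +x sides. The gap between each stool and the table is 250 mm.

Each stool's nearest face is 250 mm from the table's bounding box.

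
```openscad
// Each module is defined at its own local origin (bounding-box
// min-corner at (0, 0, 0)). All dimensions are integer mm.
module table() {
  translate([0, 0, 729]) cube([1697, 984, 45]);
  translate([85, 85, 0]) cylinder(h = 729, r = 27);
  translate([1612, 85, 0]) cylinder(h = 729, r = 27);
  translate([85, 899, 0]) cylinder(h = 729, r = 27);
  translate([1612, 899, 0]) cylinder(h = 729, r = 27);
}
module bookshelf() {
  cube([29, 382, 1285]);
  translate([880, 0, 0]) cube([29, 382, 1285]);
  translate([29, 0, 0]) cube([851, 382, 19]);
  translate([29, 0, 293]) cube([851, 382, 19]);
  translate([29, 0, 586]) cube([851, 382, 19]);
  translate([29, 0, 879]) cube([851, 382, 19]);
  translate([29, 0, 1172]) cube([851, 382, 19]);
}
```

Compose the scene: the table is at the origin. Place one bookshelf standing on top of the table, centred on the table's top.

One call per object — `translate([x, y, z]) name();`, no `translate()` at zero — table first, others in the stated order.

table();
translate([394, 301, 774]) bookshelf();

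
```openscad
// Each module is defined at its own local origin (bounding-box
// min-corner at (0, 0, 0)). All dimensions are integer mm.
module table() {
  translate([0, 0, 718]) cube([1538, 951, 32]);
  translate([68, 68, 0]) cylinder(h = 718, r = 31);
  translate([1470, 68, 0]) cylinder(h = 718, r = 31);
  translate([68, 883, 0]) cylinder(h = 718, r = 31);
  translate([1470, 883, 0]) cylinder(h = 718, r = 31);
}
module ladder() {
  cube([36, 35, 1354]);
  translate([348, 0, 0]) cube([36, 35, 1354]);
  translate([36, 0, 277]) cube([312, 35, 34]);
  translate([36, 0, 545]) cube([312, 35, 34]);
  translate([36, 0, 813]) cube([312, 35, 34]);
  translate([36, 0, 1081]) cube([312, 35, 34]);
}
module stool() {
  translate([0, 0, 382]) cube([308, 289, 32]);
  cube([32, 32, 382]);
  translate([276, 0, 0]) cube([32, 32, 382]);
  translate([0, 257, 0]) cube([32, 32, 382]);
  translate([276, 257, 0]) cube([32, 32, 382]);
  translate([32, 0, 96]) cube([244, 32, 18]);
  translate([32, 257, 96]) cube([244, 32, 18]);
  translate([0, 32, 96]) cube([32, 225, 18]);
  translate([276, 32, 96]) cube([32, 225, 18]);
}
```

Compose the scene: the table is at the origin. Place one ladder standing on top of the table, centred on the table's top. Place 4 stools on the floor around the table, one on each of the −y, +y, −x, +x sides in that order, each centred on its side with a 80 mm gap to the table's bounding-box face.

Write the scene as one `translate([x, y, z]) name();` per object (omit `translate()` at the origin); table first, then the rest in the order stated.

table();
translate([577, 458, 750]) ladder();
translate([615, -369, 0]) stool();
translate([615, 1031, 0]) stool();
translate([-388, 331, 0]) stool();
translate([1618, 331, 0]) stool();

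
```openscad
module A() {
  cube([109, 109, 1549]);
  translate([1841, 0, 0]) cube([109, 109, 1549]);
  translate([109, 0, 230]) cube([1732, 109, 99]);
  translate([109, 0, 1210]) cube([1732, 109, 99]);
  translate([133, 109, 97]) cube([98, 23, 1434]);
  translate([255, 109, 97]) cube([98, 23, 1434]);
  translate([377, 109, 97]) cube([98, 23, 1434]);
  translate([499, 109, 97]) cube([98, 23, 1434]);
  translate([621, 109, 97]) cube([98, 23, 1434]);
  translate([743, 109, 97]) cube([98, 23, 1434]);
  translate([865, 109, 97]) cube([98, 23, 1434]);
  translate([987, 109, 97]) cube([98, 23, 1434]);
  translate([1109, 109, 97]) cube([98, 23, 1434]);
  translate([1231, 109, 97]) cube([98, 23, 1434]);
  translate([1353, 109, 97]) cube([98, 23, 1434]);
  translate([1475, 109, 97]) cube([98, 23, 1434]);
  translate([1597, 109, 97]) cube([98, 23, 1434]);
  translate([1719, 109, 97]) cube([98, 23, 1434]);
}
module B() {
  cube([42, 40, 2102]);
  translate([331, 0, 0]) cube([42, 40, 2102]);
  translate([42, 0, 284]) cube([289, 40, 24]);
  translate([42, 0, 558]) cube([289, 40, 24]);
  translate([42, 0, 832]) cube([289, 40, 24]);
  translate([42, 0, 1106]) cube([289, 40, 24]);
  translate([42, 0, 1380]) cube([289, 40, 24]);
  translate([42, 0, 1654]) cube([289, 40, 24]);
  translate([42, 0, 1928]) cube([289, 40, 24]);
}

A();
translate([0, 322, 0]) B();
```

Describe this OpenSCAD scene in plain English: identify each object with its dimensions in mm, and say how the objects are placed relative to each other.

A is a fence section. Two 109×109 mm posts, 1549 mm tall, stand on the floor with a clear span of 1732 mm between their inner faces. Two horizontal rails of 109×99 mm section span the gap between the posts with their undersides at z = 230 mm and z = 1210 mm, flush with the posts' −y face. 14 pickets, each 98 mm wide, 23 mm thick and 1434 mm tall, are fixed to the +y face of the rails with their bottoms at z = 97 mm, evenly spaced across the span with equal gaps (rounded down to the nearest mm) at the −x end and between each pair — any rounding remainder accumulates at the +x end.

B is a wooden ladder with two side rails of 42×40 mm section and 2102 mm height, set 373 mm apart overall. Between them run 7 rectangular rungs (40 mm deep, 24 mm thick), front faces flush with the rails' −y face. The bottom of the first rung is 284 mm above the floor and each subsequent rung is 274 mm higher than the one below.

The ladder is on the floor beside the fence section on its +y side.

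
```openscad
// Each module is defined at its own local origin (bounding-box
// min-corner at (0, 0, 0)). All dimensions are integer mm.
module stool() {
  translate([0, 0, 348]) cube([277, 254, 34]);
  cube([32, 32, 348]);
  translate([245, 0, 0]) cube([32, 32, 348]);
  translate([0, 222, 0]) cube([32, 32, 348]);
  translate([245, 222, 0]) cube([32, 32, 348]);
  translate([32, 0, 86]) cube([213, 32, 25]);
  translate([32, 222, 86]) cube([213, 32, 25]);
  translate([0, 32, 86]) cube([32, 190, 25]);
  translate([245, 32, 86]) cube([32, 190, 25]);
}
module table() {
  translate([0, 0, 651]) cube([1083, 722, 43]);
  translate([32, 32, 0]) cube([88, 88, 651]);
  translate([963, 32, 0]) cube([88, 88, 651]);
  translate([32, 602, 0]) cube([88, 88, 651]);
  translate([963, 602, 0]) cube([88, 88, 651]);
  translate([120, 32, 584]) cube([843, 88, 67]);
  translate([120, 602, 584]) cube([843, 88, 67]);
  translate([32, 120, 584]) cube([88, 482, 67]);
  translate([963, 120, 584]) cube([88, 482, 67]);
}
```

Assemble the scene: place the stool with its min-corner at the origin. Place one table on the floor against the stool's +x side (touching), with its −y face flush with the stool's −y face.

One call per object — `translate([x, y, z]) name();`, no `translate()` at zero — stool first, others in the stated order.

stool();
translate([277, 0, 0]) table();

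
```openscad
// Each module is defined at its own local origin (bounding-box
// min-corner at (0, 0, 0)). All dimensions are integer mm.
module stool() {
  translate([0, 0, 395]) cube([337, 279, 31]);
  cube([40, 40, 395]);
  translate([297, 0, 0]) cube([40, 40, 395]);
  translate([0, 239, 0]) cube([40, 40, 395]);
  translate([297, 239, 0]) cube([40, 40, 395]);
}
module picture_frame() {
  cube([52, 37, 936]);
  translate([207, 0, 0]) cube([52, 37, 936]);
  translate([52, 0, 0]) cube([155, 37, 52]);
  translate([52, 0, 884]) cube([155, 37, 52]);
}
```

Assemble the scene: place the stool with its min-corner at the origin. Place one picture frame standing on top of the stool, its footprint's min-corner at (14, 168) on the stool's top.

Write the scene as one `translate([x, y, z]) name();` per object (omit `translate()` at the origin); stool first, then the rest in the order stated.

stool();
translate([14, 168, 426]) picture_frame();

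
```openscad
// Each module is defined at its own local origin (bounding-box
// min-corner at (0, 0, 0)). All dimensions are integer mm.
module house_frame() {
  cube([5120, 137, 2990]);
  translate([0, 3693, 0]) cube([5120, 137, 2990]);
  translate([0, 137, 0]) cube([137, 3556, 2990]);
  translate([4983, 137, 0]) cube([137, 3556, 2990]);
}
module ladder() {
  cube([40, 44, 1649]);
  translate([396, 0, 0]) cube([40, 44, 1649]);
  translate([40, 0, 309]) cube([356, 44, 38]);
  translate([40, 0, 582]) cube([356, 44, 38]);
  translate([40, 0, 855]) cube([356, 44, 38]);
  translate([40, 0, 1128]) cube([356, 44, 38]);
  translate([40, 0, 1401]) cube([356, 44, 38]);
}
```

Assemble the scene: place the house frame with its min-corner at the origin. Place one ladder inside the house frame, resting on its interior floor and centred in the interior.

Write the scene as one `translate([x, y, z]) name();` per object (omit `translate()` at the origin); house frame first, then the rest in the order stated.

house_frame();
translate([2342, 1893, 0]) ladder();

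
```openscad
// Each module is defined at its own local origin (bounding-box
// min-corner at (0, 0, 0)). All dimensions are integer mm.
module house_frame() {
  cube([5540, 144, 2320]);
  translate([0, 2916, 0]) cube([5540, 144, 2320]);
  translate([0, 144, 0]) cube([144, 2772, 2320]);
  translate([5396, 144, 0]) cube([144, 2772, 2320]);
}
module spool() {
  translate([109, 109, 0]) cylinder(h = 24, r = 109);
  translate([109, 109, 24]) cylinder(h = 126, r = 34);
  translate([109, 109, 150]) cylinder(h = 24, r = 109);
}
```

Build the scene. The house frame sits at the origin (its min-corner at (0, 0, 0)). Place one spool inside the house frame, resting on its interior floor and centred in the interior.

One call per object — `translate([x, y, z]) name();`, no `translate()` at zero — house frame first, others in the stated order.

house_frame();
translate([2661, 1421, 0]) spool();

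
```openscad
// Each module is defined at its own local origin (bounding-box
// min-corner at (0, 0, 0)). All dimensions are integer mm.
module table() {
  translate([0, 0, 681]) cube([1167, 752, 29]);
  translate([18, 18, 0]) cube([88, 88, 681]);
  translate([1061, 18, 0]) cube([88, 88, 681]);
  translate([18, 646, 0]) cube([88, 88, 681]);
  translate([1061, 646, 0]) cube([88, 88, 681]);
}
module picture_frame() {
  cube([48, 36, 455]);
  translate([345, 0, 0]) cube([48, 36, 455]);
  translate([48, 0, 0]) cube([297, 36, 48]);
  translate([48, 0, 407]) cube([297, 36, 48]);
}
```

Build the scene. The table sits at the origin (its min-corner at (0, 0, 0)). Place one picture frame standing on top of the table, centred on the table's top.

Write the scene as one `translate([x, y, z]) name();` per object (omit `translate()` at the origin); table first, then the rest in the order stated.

table();
translate([387, 358, 710]) picture_frame();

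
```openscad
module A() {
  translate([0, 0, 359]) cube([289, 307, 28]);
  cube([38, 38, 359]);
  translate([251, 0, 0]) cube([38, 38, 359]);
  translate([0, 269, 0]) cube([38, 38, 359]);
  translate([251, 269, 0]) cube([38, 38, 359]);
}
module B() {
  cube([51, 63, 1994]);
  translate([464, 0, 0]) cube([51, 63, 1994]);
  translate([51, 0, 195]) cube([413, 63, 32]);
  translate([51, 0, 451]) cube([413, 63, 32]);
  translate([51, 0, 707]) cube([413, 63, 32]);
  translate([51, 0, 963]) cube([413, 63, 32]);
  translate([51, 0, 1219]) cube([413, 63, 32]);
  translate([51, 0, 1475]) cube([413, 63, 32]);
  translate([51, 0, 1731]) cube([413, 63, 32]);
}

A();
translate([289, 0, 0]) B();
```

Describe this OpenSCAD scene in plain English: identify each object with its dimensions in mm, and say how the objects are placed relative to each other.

A is a four-legged stool. The seat is 289×307 mm, 28 mm thick, top at z = 387 mm. It stands on four square legs, each 38×38 mm in cross-section, from z = 0 to the seat underside, each flush with a corner of the seat.

B is a straight ladder. Two 51×63 mm vertical rails, 1994 mm tall, stand 515 mm apart (outside-to-outside) with their front faces coplanar on the −y side. 7 rungs, each 63 mm deep and 32 mm tall, span between the inner faces of the rails, front faces flush with the rails. The lowest rung's underside is at z = 195 mm and rungs are spaced 256 mm apart (underside to underside).

The ladder is against the stool's +x side, with their −y faces flush.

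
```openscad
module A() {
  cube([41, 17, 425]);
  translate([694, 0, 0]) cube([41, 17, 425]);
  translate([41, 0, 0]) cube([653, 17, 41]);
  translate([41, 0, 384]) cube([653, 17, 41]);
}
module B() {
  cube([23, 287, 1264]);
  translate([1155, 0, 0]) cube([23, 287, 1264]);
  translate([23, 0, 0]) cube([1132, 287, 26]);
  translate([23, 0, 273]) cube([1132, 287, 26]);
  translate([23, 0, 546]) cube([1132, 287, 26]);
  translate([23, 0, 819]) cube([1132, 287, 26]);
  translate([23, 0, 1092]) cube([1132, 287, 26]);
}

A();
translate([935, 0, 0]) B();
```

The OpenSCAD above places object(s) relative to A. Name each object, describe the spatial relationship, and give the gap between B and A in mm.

A is a picture frame. B is a bookshelf. The bookshelf is on the floor beside the picture frame on its +x side. The gap between the bookshelf and the picture frame is 200 mm.

The bookshelf's nearest face is 200 mm from the picture frame's +x face.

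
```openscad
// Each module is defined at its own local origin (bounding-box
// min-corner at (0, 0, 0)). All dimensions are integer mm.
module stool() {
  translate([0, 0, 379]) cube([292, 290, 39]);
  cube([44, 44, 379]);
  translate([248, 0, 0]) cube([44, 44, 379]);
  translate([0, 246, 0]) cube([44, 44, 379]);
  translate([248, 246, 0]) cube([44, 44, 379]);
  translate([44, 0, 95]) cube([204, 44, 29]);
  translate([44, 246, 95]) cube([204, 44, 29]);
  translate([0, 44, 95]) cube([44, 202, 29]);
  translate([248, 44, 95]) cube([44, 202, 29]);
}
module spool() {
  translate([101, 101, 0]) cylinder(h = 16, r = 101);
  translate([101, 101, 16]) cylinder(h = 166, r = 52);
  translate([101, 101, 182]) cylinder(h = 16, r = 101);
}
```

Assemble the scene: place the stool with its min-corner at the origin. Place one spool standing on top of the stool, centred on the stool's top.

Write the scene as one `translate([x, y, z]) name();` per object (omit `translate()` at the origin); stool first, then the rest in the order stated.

stool();
translate([45, 44, 418]) spool();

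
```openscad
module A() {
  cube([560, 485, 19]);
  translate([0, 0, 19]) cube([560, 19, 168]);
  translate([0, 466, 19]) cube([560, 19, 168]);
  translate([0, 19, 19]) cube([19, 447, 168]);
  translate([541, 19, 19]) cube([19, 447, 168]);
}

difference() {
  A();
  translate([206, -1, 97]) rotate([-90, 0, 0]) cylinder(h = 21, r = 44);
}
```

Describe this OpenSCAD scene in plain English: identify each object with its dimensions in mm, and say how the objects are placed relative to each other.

A is an open storage box with external size 560×485×187 mm and wall thickness 19 mm (the base is also 19 mm thick). The base covers the whole footprint; the four walls stand on the base, with the y-facing walls full-width and the x-facing walls fitting between their inner faces.

The open box has a circular hole of radius 44 mm through its front wall, centred at (x = 206, z = 97).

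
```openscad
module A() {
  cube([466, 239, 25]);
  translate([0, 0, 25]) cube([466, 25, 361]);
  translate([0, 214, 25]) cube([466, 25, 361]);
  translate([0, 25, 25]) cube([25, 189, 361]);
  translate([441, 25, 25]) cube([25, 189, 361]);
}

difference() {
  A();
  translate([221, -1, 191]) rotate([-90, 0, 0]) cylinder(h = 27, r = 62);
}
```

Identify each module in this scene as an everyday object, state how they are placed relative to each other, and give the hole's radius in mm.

The subtracted cylinder has r = 62 mm.

A is an open box. The open box has a circular hole through its front wall. The hole's radius is 62 mm.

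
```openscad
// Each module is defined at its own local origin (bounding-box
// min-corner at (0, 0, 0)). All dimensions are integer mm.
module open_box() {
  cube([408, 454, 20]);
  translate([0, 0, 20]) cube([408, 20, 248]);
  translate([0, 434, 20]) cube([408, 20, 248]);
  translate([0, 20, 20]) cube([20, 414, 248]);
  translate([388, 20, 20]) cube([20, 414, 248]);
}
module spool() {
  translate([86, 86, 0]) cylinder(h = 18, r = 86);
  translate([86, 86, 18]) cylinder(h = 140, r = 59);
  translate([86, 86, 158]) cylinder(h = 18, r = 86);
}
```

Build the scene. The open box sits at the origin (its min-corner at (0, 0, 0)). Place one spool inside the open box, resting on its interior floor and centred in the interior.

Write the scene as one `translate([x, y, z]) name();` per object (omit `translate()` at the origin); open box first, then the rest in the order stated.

open_box();
translate([118, 141, 20]) spool();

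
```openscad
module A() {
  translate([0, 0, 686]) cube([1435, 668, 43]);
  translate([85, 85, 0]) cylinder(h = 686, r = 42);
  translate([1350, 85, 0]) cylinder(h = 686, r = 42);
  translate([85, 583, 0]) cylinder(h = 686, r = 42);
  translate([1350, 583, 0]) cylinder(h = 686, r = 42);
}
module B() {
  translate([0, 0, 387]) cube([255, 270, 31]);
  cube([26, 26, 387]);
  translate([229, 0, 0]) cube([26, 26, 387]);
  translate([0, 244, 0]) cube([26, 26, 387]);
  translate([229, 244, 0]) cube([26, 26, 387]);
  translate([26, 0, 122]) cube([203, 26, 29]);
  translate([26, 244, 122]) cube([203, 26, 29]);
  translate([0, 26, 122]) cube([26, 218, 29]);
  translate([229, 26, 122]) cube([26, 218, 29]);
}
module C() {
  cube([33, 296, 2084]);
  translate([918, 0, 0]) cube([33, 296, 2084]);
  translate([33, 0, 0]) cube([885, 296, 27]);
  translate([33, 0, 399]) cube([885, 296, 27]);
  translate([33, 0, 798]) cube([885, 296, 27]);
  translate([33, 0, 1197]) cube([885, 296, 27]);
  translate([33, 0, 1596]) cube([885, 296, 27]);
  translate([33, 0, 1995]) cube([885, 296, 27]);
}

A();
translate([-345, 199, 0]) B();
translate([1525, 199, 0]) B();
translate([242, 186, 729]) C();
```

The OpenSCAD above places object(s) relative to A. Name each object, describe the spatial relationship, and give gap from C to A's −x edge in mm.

A is a table. B is a stool. C is a bookshelf. Two stools sit around the table at the −x, +x sides. The bookshelf is on top of the table, centred. The gap from the bookshelf to the table's −x edge is 242 mm.

The bookshelf's min-x is at 242; the table's min-x is 0; gap = 242 mm.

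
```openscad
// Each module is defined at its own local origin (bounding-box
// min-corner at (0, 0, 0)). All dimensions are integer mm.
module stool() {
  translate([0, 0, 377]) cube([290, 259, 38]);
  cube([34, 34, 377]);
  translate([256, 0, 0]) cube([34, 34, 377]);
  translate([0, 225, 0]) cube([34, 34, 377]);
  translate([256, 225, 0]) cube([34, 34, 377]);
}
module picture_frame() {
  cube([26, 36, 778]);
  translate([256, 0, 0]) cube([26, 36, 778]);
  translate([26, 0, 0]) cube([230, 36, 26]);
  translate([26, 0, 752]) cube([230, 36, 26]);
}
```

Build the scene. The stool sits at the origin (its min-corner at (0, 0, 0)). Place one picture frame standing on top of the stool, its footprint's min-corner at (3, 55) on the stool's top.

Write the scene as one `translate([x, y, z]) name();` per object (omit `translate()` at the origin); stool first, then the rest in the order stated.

stool();
translate([3, 55, 415]) picture_frame();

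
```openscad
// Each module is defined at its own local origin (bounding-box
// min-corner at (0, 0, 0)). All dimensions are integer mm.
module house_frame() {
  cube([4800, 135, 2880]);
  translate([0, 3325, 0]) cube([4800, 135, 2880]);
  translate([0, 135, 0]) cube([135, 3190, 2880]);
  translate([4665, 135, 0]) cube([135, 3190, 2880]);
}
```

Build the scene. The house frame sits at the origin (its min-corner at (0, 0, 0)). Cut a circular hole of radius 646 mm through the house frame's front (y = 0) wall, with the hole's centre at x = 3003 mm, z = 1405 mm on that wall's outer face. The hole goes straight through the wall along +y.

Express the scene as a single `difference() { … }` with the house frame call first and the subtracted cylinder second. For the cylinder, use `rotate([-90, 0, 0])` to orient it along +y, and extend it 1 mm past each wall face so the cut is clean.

difference() {
  house_frame();
  translate([3003, -1, 1405]) rotate([-90, 0, 0]) cylinder(h = 137, r = 646);
}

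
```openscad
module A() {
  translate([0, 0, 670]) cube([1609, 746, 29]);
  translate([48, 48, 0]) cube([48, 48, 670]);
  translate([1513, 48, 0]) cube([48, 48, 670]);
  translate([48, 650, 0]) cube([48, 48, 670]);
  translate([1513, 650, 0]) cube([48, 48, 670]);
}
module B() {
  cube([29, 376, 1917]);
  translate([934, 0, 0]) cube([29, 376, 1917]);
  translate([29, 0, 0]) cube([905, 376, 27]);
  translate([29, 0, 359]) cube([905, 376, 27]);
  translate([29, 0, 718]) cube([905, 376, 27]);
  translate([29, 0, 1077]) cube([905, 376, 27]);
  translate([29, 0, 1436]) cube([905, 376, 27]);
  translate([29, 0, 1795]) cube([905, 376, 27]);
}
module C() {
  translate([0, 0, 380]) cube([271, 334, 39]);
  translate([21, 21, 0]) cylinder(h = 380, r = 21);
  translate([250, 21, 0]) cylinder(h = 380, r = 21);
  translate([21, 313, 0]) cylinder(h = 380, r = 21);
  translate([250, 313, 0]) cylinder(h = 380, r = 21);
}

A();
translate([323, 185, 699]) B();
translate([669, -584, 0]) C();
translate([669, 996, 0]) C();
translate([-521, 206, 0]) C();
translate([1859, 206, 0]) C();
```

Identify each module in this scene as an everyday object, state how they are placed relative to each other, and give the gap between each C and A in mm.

Each stool's nearest face is 250 mm from the table's bounding box.

A is a table. B is a bookshelf. C is a stool. The bookshelf is on top of the table, centred. Four stools sit around the table at the −y, +y, −x, +x sides. The gap between each stool and the table is 250 mm.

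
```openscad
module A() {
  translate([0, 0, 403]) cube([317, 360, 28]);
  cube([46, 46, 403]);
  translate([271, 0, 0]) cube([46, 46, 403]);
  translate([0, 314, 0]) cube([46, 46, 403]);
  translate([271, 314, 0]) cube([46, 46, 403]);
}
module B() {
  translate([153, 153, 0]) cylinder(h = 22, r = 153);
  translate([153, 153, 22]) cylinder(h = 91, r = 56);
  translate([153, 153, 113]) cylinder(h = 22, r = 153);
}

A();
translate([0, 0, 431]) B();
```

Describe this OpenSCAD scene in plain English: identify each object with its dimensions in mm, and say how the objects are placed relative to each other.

A is a four-legged stool. The seat is 317×360 mm, 28 mm thick, top at z = 431 mm. It stands on four square legs, each 46×46 mm in cross-section, from z = 0 to the seat underside, each flush with a corner of the seat.

B is a spool: two coaxial disc flanges of radius 153 mm and thickness 22 mm, joined by a core cylinder of radius 56 mm and height 91 mm. The lower flange rests on z = 0 and the three cylinders share a vertical axis.

The spool is on top of the stool.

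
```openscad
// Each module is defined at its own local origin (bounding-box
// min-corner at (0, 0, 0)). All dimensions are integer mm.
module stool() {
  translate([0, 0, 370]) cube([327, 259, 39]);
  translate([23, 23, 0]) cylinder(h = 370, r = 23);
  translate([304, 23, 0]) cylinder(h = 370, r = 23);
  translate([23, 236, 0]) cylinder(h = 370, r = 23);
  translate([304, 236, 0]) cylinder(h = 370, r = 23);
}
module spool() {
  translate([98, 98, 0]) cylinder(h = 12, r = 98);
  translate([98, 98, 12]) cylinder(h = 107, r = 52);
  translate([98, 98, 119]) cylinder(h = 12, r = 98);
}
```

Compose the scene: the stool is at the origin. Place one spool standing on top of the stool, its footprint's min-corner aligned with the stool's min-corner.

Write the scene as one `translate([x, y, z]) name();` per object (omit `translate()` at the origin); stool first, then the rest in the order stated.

stool();
translate([0, 0, 409]) spool();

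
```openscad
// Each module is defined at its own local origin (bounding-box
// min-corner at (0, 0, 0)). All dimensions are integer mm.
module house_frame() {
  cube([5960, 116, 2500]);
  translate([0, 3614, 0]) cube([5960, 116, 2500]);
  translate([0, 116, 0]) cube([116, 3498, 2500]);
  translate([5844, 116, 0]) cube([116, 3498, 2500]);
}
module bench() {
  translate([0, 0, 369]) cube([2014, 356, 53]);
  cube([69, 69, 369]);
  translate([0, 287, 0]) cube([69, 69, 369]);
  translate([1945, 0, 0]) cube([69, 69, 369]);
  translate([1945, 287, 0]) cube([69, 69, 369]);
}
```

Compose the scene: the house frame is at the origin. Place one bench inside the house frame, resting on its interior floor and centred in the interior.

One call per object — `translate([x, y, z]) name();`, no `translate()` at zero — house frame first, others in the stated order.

house_frame();
translate([1973, 1687, 0]) bench();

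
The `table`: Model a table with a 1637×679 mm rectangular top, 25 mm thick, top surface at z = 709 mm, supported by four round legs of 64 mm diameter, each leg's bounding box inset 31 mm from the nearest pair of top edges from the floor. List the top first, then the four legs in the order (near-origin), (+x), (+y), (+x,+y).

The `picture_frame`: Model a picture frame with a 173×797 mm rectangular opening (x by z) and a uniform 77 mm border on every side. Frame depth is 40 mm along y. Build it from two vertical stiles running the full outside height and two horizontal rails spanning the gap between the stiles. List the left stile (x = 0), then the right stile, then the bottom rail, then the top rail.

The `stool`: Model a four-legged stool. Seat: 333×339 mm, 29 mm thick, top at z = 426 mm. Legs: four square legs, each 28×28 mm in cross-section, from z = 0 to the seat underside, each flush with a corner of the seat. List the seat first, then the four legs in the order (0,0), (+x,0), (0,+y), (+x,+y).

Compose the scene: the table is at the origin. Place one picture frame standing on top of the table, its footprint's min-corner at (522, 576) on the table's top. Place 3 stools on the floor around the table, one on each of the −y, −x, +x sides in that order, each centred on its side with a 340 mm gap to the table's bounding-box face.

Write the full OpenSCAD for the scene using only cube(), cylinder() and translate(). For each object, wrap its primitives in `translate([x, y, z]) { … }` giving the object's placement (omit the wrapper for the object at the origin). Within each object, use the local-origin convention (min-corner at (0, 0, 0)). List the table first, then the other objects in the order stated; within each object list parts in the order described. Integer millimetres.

translate([0, 0, 684]) cube([1637, 679, 25]);
translate([63, 63, 0]) cylinder(h = 684, r = 32);
translate([1574, 63, 0]) cylinder(h = 684, r = 32);
translate([63, 616, 0]) cylinder(h = 684, r = 32);
translate([1574, 616, 0]) cylinder(h = 684, r = 32);
translate([522, 576, 709]) {
  cube([77, 40, 951]);
  translate([250, 0, 0]) cube([77, 40, 951]);
  translate([77, 0, 0]) cube([173, 40, 77]);
  translate([77, 0, 874]) cube([173, 40, 77]);
}
translate([652, -679, 0]) {
  translate([0, 0, 397]) cube([333, 339, 29]);
  cube([28, 28, 397]);
  translate([305, 0, 0]) cube([28, 28, 397]);
  translate([0, 311, 0]) cube([28, 28, 397]);
  translate([305, 311, 0]) cube([28, 28, 397]);
}
translate([-673, 170, 0]) {
  translate([0, 0, 397]) cube([333, 339, 29]);
  cube([28, 28, 397]);
  translate([305, 0, 0]) cube([28, 28, 397]);
  translate([0, 311, 0]) cube([28, 28, 397]);
  translate([305, 311, 0]) cube([28, 28, 397]);
}
translate([1977, 170, 0]) {
  translate([0, 0, 397]) cube([333, 339, 29]);
  cube([28, 28, 397]);
  translate([305, 0, 0]) cube([28, 28, 397]);
  translate([0, 311, 0]) cube([28, 28, 397]);
  translate([305, 311, 0]) cube([28, 28, 397]);
}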